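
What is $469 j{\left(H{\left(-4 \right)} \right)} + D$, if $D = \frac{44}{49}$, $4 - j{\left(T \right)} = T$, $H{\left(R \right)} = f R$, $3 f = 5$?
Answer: $\frac{735524}{147} \approx 5003.6$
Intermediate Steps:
$f = \frac{5}{3}$ ($f = \frac{1}{3} \cdot 5 = \frac{5}{3} \approx 1.6667$)
$H{\left(R \right)} = \frac{5 R}{3}$
$j{\left(T \right)} = 4 - T$
$D = \frac{44}{49}$ ($D = 44 \cdot \frac{1}{49} = \frac{44}{49} \approx 0.89796$)
$469 j{\left(H{\left(-4 \right)} \right)} + D = 469 \left(4 - \frac{5}{3} \left(-4\right)\right) + \frac{44}{49} = 469 \left(4 - - \frac{20}{3}\right) + \frac{44}{49} = 469 \left(4 + \frac{20}{3}\right) + \frac{44}{49} = 469 \cdot \frac{32}{3} + \frac{44}{49} = \frac{15008}{3} + \frac{44}{49} = \frac{735524}{147}$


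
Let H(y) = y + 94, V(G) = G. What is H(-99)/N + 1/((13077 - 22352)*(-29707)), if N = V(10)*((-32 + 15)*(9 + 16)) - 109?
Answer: 1377666484/1201045840575 ≈ 0.0011471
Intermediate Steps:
H(y) = 94 + y
N = -4359 (N = 10*((-32 + 15)*(9 + 16)) - 109 = 10*(-17*25) - 109 = 10*(-425) - 109 = -4250 - 109 = -4359)
H(-99)/N + 1/((13077 - 22352)*(-29707)) = (94 - 99)/(-4359) + 1/((13077 - 22352)*(-29707)) = -5*(-1/4359) - 1/29707/(-9275) = 5/4359 - 1/9275*(-1/29707) = 5/4359 + 1/275532425 = 1377666484/1201045840575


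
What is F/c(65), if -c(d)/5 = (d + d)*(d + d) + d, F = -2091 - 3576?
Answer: 1889/28275 ≈ 0.066808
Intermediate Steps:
F = -5667
c(d) = -20*d² - 5*d (c(d) = -5*((d + d)*(d + d) + d) = -5*((2*d)*(2*d) + d) = -5*(4*d² + d) = -5*(d + 4*d²) = -20*d² - 5*d)
F/c(65) = -5667*(-1/(325*(1 + 4*65))) = -5667*(-1/(325*(1 + 260))) = -5667/((-5*65*261)) = -5667/(-84825) = -5667*(-1/84825) = 1889/28275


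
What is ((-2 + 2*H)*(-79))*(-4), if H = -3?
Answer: -2528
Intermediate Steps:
((-2 + 2*H)*(-79))*(-4) = ((-2 + 2*(-3))*(-79))*(-4) = ((-2 - 6)*(-79))*(-4) = -8*(-79)*(-4) = 632*(-4) = -2528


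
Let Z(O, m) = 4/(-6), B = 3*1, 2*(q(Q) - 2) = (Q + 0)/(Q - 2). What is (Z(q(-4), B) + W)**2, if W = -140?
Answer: 178084/9 ≈ 19787.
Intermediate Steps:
q(Q) = 2 + Q/(2*(-2 + Q)) (q(Q) = 2 + ((Q + 0)/(Q - 2))/2 = 2 + (Q/(-2 + Q))/2 = 2 + Q/(2*(-2 + Q)))
B = 3
Z(O, m) = -2/3 (Z(O, m) = 4*(-1/6) = -2/3)
(Z(q(-4), B) + W)**2 = (-2/3 - 140)**2 = (-422/3)**2 = 178084/9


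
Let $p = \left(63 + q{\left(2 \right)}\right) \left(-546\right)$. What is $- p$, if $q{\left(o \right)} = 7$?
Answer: $38220$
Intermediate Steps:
$p = -38220$ ($p = \left(63 + 7\right) \left(-546\right) = 70 \left(-546\right) = -38220$)
$- p = \left(-1\right) \left(-38220\right) = 38220$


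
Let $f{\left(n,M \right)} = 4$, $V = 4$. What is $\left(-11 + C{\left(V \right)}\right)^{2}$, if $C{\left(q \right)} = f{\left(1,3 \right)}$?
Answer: $49$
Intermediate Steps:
$C{\left(q \right)} = 4$
$\left(-11 + C{\left(V \right)}\right)^{2} = \left(-11 + 4\right)^{2} = \left(-7\right)^{2} = 49$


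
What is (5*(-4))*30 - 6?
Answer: -606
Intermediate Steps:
(5*(-4))*30 - 6 = -20*30 - 6 = -600 - 6 = -606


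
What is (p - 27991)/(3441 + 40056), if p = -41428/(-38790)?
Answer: -542864731/843624315 ≈ -0.64349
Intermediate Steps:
p = 20714/19395 (p = -41428*(-1/38790) = 20714/19395 ≈ 1.0680)
(p - 27991)/(3441 + 40056) = (20714/19395 - 27991)/(3441 + 40056) = -542864731/19395/43497 = -542864731/19395*1/43497 = -542864731/843624315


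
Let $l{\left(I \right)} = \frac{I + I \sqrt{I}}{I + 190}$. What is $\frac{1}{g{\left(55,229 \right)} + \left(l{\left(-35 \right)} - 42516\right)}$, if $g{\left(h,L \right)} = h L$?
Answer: $- \frac{28754298}{860363845079} + \frac{217 i \sqrt{35}}{860363845079} \approx -3.3421 \cdot 10^{-5} + 1.4921 \cdot 10^{-9} i$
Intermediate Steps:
$l{\left(I \right)} = \frac{I + I^{\frac{3}{2}}}{190 + I}$
$g{\left(h,L \right)} = L h$
$\frac{1}{g{\left(55,229 \right)} + \left(l{\left(-35 \right)} - 42516\right)} = \frac{1}{229 \cdot 55 - \left(42516 - \frac{-35 + \left(-35\right)^{\frac{3}{2}}}{190 - 35}\right)} = \frac{1}{12595 - \left(42516 - \frac{-35 - 35 i \sqrt{35}}{155}\right)} = \frac{1}{12595 - \left(\frac{1318003}{31} + \frac{7 i \sqrt{35}}{31}\right)} = \frac{1}{- \frac{927558}{31} - \frac{7 i \sqrt{35}}{31}}$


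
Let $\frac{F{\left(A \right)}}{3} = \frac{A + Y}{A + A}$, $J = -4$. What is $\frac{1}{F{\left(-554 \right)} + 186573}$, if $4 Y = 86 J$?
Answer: $\frac{277}{51681201} \approx 5.3598 \cdot 10^{-6}$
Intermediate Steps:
$Y = -86$ ($Y = \frac{86 \left(-4\right)}{4} = \frac{1}{4} \left(-344\right) = -86$)
$F{\left(A \right)} = \frac{3 \left(-86 + A\right)}{2 A}$ ($F{\left(A \right)} = 3 \frac{A - 86}{A + A} = 3 \frac{-86 + A}{2 A} = \frac{3 \left(-86 + A\right)}{2 A}$)
$\frac{1}{F{\left(-554 \right)} + 186573} = \frac{1}{\left(\frac{3}{2} - \frac{129}{-554}\right) + 186573} = \frac{1}{\left(\frac{3}{2} - - \frac{129}{554}\right) + 186573} = \frac{1}{\left(\frac{3}{2} + \frac{129}{554}\right) + 186573} = \frac{1}{\frac{480}{277} + 186573} = \frac{1}{\frac{51681201}{277}} = \frac{277}{51681201}$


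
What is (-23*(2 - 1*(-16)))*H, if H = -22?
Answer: 9108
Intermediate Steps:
(-23*(2 - 1*(-16)))*H = -23*(2 - 1*(-16))*(-22) = -23*(2 + 16)*(-22) = -23*18*(-22) = -414*(-22) = 9108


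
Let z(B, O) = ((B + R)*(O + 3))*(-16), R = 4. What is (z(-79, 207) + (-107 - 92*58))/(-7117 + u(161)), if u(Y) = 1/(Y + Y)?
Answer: -79391354/2291673 ≈ -34.643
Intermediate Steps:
z(B, O) = -16*(3 + O)*(4 + B) (z(B, O) = ((B + 4)*(O + 3))*(-16) = ((4 + B)*(3 + O))*(-16) = ((3 + O)*(4 + B))*(-16) = -16*(3 + O)*(4 + B))
u(Y) = 1/(2*Y)
(z(-79, 207) + (-107 - 92*58))/(-7117 + u(161)) = ((-192 - 64*207 - 48*(-79) - 16*(-79)*207) + (-107 - 92*58))/(-7117 + (½)/161) = ((-192 - 13248 + 3792 + 261648) + (-107 - 5336))/(-7117 + (½)*(1/161)) = (252000 - 5443)/(-7117 + 1/322) = 246557/(-2291673/322) = 246557*(-322/2291673) = -79391354/2291673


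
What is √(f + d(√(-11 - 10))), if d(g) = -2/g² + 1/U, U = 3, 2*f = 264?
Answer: 3*√721/7 ≈ 11.508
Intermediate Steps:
f = 132 (f = (½)*264 = 132)
d(g) = ⅓ - 2/g² (d(g) = -2/g² + 1/3 = -2/g² + 1*(⅓) = -2/g² + ⅓ = ⅓ - 2/g²)
√(f + d(√(-11 - 10))) = √(132 + (⅓ - 2/(-11 - 10))) = √(132 + (⅓ - 2/(√(-21))²)) = √(132 + (⅓ - 2/(I*√21)²)) = √(132 + (⅓ - 2*(-1/21))) = √(132 + (⅓ + 2/21)) = √(132 + 3/7) = √(927/7) = 3*√721/7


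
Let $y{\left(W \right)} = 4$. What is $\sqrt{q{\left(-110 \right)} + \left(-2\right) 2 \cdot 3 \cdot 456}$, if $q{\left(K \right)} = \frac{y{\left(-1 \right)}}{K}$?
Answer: $\frac{i \sqrt{16552910}}{55} \approx 73.973 i$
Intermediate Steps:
$q{\left(K \right)} = \frac{4}{K}$
$\sqrt{q{\left(-110 \right)} + \left(-2\right) 2 \cdot 3 \cdot 456} = \sqrt{\frac{4}{-110} + \left(-2\right) 2 \cdot 3 \cdot 456} = \sqrt{4 \left(- \frac{1}{110}\right) + \left(-4\right) 3 \cdot 456} = \sqrt{- \frac{2}{55} - 5472} = \sqrt{- \frac{300962}{55}} = \frac{i \sqrt{16552910}}{55}$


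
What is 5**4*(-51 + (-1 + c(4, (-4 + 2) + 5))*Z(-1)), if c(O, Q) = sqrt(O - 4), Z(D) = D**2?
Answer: -32500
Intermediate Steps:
c(O, Q) = sqrt(-4 + O)
5**4*(-51 + (-1 + c(4, (-4 + 2) + 5))*Z(-1)) = 5**4*(-51 + (-1 + sqrt(-4 + 4))*(-1)**2) = 625*(-51 + (-1 + sqrt(0))*1) = 625*(-51 + (-1 + 0)*1) = 625*(-51 - 1*1) = 625*(-51 - 1) = 625*(-52) = -32500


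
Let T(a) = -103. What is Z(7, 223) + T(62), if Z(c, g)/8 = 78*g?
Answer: 139049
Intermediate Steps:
Z(c, g) = 624*g (Z(c, g) = 8*(78*g) = 624*g)
Z(7, 223) + T(62) = 624*223 - 103 = 139152 - 103 = 139049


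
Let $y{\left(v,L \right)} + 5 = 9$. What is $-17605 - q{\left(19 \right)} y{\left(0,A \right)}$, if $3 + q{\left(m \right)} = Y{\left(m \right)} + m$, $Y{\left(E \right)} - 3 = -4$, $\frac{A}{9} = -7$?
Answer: $-17665$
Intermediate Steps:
$A = -63$ ($A = 9 \left(-7\right) = -63$)
$Y{\left(E \right)} = -1$ ($Y{\left(E \right)} = 3 - 4 = -1$)
$y{\left(v,L \right)} = 4$ ($y{\left(v,L \right)} = -5 + 9 = 4$)
$q{\left(m \right)} = -4 + m$ ($q{\left(m \right)} = -3 + \left(-1 + m\right) = -4 + m$)
$-17605 - q{\left(19 \right)} y{\left(0,A \right)} = -17605 - \left(-4 + 19\right) 4 = -17605 - 15 \cdot 4 = -17605 - 60 = -17665$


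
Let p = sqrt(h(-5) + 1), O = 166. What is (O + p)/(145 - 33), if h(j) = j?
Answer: 83/56 + I/56 ≈ 1.4821 + 0.017857*I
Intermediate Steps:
p = 2*I (p = sqrt(-5 + 1) = sqrt(-4) = 2*I ≈ 2.0*I)
(O + p)/(145 - 33) = (166 + 2*I)/(145 - 33) = (166 + 2*I)/112 = (166 + 2*I)*(1/112) = 83/56 + I/56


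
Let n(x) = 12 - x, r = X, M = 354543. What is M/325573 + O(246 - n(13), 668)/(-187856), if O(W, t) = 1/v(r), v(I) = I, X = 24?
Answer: 1598472389819/1467860195712 ≈ 1.0890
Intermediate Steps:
r = 24
O(W, t) = 1/24
M/325573 + O(246 - n(13), 668)/(-187856) = 354543/325573 + (1/24)/(-187856) = 354543*(1/325573) + (1/24)*(-1/187856) = 354543/325573 - 1/4508544 = 1598472389819/1467860195712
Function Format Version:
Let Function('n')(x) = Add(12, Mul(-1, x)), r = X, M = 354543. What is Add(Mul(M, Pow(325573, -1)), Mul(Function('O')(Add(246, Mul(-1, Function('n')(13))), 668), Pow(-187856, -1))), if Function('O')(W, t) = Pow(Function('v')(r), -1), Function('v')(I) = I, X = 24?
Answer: Rational(1598472389819, 1467860195712) ≈ 1.0890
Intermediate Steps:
r = 24
Function('O')(W, t) = Rational(1, 24) (Function('O')(W, t) = Pow(24, -1) = Rational(1, 24))
Add(Mul(M, Pow(325573, -1)), Mul(Function('O')(Add(246, Mul(-1, Function('n')(13))), 668), Pow(-187856, -1))) = Add(Mul(354543, Pow(325573, -1)), Mul(Rational(1, 24), Pow(-187856, -1))) = Add(Mul(354543, Rational(1, 325573)), Mul(Rational(1, 24), Rational(-1, 187856))) = Add(Rational(354543, 325573), Rational(-1, 4508544)) = Rational(1598472389819, 1467860195712)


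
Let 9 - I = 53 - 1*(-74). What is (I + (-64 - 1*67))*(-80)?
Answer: 19920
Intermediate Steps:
I = -118 (I = 9 - (53 - 1*(-74)) = 9 - (53 + 74) = 9 - 1*127 = 9 - 127 = -118)
(I + (-64 - 1*67))*(-80) = (-118 + (-64 - 1*67))*(-80) = (-118 + (-64 - 67))*(-80) = (-118 - 131)*(-80) = -249*(-80) = 19920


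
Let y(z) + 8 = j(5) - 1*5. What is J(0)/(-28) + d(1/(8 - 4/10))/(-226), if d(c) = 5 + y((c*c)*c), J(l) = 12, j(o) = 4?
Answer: -325/791 ≈ -0.41087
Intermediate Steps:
y(z) = -9 (y(z) = -8 + (4 - 1*5) = -8 + (4 - 5) = -8 - 1 = -9)
d(c) = -4 (d(c) = 5 - 9 = -4)
J(0)/(-28) + d(1/(8 - 4/10))/(-226) = 12/(-28) - 4/(-226) = 12*(-1/28) - 4*(-1/226) = -3/7 + 2/113 = -325/791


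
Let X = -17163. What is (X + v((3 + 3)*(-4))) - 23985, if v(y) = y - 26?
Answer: -41198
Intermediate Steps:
v(y) = -26 + y
(X + v((3 + 3)*(-4))) - 23985 = (-17163 + (-26 + (3 + 3)*(-4))) - 23985 = (-17163 + (-26 + 6*(-4))) - 23985 = (-17163 + (-26 - 24)) - 23985 = (-17163 - 50) - 23985 = -17213 - 23985 = -41198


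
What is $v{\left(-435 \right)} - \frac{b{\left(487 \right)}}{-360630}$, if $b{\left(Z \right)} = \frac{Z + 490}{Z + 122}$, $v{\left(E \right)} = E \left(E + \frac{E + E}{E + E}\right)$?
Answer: $\frac{41462752660277}{219623670} \approx 1.8879 \cdot 10^{5}$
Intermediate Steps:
$v{\left(E \right)} = E \left(1 + E\right)$ ($v{\left(E \right)} = E \left(E + \frac{2 E}{2 E}\right) = E \left(E + 2 E \frac{1}{2 E}\right) = E \left(E + 1\right) = E \left(1 + E\right)$)
$b{\left(Z \right)} = \frac{490 + Z}{122 + Z}$
$v{\left(-435 \right)} - \frac{b{\left(487 \right)}}{-360630} = - 435 \left(1 - 435\right) - \frac{\frac{1}{122 + 487} \left(490 + 487\right)}{-360630} = \left(-435\right) \left(-434\right) - \frac{1}{609} \cdot 977 \left(- \frac{1}{360630}\right) = 188790 - \frac{1}{609} \cdot 977 \left(- \frac{1}{360630}\right) = 188790 - \frac{977}{609} \left(- \frac{1}{360630}\right) = 188790 - - \frac{977}{219623670} = 188790 + \frac{977}{219623670} = \frac{41462752660277}{219623670}$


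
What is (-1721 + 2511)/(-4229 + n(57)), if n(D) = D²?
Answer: -79/98 ≈ -0.80612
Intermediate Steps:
(-1721 + 2511)/(-4229 + n(57)) = (-1721 + 2511)/(-4229 + 57²) = 790/(-4229 + 3249) = 790/(-980) = 790*(-1/980) = -79/98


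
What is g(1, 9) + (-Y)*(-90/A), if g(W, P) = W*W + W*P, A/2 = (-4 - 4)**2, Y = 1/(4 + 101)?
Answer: 4483/448 ≈ 10.007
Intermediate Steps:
Y = 1/105 ≈ 0.0095238
A = 128 (A = 2*(-4 - 4)**2 = 2*(-8)**2 = 2*64 = 128)
g(W, P) = W**2 + P*W
g(1, 9) + (-Y)*(-90/A) = 1*(9 + 1) + (-1*1/105)*(-90/128) = 1*10 - (-6)/(7*128) = 10 - 1/105*(-45/64) = 10 + 3/448 = 4483/448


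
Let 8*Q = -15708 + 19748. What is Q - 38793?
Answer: -38288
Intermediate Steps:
Q = 505 (Q = (-15708 + 19748)/8 = (⅛)*4040 = 505)
Q - 38793 = 505 - 38793 = -38288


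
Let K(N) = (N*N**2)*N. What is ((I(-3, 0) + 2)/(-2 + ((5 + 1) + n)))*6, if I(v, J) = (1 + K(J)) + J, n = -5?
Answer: -18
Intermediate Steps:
K(N) = N**4 (K(N) = N**3*N = N**4)
I(v, J) = 1 + J + J**4 (I(v, J) = (1 + J**4) + J = 1 + J + J**4)
((I(-3, 0) + 2)/(-2 + ((5 + 1) + n)))*6 = (((1 + 0 + 0**4) + 2)/(-2 + ((5 + 1) - 5)))*6 = (((1 + 0 + 0) + 2)/(-2 + (6 - 5)))*6 = ((1 + 2)/(-2 + 1))*6 = (3/(-1))*6 = (3*(-1))*6 = -3*6 = -18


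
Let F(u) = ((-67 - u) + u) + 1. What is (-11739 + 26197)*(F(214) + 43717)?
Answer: 631106158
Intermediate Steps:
F(u) = -66 (F(u) = -67 + 1 = -66)
(-11739 + 26197)*(F(214) + 43717) = (-11739 + 26197)*(-66 + 43717) = 14458*43651 = 631106158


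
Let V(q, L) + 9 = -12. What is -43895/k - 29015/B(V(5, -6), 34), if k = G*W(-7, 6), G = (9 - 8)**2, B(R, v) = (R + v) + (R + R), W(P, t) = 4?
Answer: -1156895/116 ≈ -9973.2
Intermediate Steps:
V(q, L) = -21 (V(q, L) = -9 - 12 = -21)
B(R, v) = v + 3*R (B(R, v) = (R + v) + 2*R = v + 3*R)
G = 1 (G = 1**2 = 1)
k = 4 (k = 1*4 = 4)
-43895/k - 29015/B(V(5, -6), 34) = -43895/4 - 29015/(34 + 3*(-21)) = -43895*1/4 - 29015/(34 - 63) = -43895/4 - 29015/(-29) = -43895/4 - 29015*(-1/29) = -43895/4 + 29015/29 = -1156895/116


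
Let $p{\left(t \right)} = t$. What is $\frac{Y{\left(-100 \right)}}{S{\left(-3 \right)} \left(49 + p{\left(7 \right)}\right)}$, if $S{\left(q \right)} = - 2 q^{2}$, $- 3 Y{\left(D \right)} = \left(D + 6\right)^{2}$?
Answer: $\frac{2209}{756} \approx 2.922$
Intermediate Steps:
$Y{\left(D \right)} = - \frac{\left(6 + D\right)^{2}}{3}$ ($Y{\left(D \right)} = - \frac{\left(D + 6\right)^{2}}{3} = - \frac{\left(6 + D\right)^{2}}{3}$)
$\frac{Y{\left(-100 \right)}}{S{\left(-3 \right)} \left(49 + p{\left(7 \right)}\right)} = \frac{\left(- \frac{1}{3}\right) \left(6 - 100\right)^{2}}{- 2 \left(-3\right)^{2} \left(49 + 7\right)} = \frac{\left(- \frac{1}{3}\right) \left(-94\right)^{2}}{\left(-2\right) 9 \cdot 56} = \frac{\left(- \frac{1}{3}\right) 8836}{\left(-18\right) 56} = - \frac{8836}{3 \left(-1008\right)} = \left(- \frac{8836}{3}\right) \left(- \frac{1}{1008}\right) = \frac{2209}{756}$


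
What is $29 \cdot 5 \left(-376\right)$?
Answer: $-54520$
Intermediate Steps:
$29 \cdot 5 \left(-376\right) = 145 \left(-376\right) = -54520$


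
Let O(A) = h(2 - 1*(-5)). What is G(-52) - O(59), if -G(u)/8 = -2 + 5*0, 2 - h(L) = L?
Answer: 21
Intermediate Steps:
h(L) = 2 - L
O(A) = -5 (O(A) = 2 - (2 - 1*(-5)) = 2 - (2 + 5) = 2 - 1*7 = 2 - 7 = -5)
G(u) = 16 (G(u) = -8*(-2 + 5*0) = -8*(-2 + 0) = -8*(-2) = 16)
G(-52) - O(59) = 16 - 1*(-5) = 16 + 5 = 21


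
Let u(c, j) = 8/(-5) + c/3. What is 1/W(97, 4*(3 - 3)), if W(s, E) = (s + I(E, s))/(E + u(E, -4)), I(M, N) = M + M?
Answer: -8/485 ≈ -0.016495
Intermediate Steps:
I(M, N) = 2*M
u(c, j) = -8/5 + c/3 (u(c, j) = 8*(-⅕) + c*(⅓) = -8/5 + c/3)
W(s, E) = (s + 2*E)/(-8/5 + 4*E/3) (W(s, E) = (s + 2*E)/(E + (-8/5 + E/3)) = (s + 2*E)/(-8/5 + 4*E/3))
1/W(97, 4*(3 - 3)) = 1/(15*(97 + 2*(4*(3 - 3)))/(4*(-6 + 5*(4*(3 - 3))))) = 1/(15*(97 + 2*(4*0))/(4*(-6 + 5*(4*0)))) = 1/(15*(97 + 2*0)/(4*(-6 + 5*0))) = 1/(15*(97 + 0)/(4*(-6 + 0))) = 1/((15/4)*97/(-6)) = 1/((15/4)*(-⅙)*97) = 1/(-485/8) = -8/485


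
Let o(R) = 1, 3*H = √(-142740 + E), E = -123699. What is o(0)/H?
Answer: -I*√266439/88813 ≈ -0.005812*I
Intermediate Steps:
H = I*√266439/3 (H = √(-142740 - 123699)/3 = √(-266439)/3 = (I*√266439)/3 = I*√266439/3 ≈ 172.06*I)
o(0)/H = 1/(I*√266439/3) = -I*√266439/88813*1 = -I*√266439/88813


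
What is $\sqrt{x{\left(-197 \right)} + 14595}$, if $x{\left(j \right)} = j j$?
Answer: $26 \sqrt{79} \approx 231.09$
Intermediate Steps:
$x{\left(j \right)} = j^{2}$
$\sqrt{x{\left(-197 \right)} + 14595} = \sqrt{\left(-197\right)^{2} + 14595} = \sqrt{38809 + 14595} = \sqrt{53404} = 26 \sqrt{79}$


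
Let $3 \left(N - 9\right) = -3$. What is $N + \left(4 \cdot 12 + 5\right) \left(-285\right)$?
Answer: $-15097$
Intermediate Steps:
$N = 8$ ($N = 9 + \frac{1}{3} \left(-3\right) = 9 - 1 = 8$)
$N + \left(4 \cdot 12 + 5\right) \left(-285\right) = 8 + \left(4 \cdot 12 + 5\right) \left(-285\right) = 8 + \left(48 + 5\right) \left(-285\right) = 8 + 53 \left(-285\right) = 8 - 15105 = -15097$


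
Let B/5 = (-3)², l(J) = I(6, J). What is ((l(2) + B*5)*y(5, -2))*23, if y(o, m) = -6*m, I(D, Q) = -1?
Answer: 61824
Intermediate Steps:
l(J) = -1
B = 45 (B = 5*(-3)² = 5*9 = 45)
((l(2) + B*5)*y(5, -2))*23 = ((-1 + 45*5)*(-6*(-2)))*23 = ((-1 + 225)*12)*23 = (224*12)*23 = 2688*23 = 61824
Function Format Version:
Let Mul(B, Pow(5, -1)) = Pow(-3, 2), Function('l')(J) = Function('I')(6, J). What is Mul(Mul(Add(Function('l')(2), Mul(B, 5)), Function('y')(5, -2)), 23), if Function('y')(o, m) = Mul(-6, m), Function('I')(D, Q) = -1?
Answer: 61824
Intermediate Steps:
Function('l')(J) = -1
B = 45 (B = Mul(5, Pow(-3, 2)) = Mul(5, 9) = 45)
Mul(Mul(Add(Function('l')(2), Mul(B, 5)), Function('y')(5, -2)), 23) = Mul(Mul(Add(-1, Mul(45, 5)), Mul(-6, -2)), 23) = Mul(Mul(Add(-1, 225), 12), 23) = Mul(Mul(224, 12), 23) = Mul(2688, 23) = 61824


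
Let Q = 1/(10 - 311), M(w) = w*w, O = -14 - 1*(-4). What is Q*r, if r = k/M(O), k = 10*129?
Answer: -3/70 ≈ -0.042857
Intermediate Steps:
k = 1290
O = -10 (O = -14 + 4 = -10)
M(w) = w²
Q = -1/301 (Q = 1/(-301) = -1/301 ≈ -0.0033223)
r = 129/10 (r = 1290/((-10)²) = 1290/100 = 1290*(1/100) = 129/10 ≈ 12.900)
Q*r = -1/301*129/10 = -3/70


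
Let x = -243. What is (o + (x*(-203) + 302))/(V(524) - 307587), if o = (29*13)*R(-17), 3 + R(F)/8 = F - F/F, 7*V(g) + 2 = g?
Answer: 95935/2152587 ≈ 0.044567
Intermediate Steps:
V(g) = -2/7 + g/7
R(F) = -32 + 8*F (R(F) = -24 + 8*(F - F/F) = -24 + 8*(F - 1*1) = -24 + 8*(F - 1) = -24 + 8*(-1 + F) = -24 + (-8 + 8*F) = -32 + 8*F)
o = -63336 (o = (29*13)*(-32 + 8*(-17)) = 377*(-32 - 136) = 377*(-168) = -63336)
(o + (x*(-203) + 302))/(V(524) - 307587) = (-63336 + (-243*(-203) + 302))/((-2/7 + (1/7)*524) - 307587) = (-63336 + (49329 + 302))/((-2/7 + 524/7) - 307587) = (-63336 + 49631)/(522/7 - 307587) = -13705/(-2152587/7) = -13705*(-7/2152587) = 95935/2152587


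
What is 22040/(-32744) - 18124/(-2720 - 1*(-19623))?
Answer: -120749297/69183979 ≈ -1.7453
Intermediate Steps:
22040/(-32744) - 18124/(-2720 - 1*(-19623)) = 22040*(-1/32744) - 18124/(-2720 + 19623) = -2755/4093 - 18124/16903 = -120749297/69183979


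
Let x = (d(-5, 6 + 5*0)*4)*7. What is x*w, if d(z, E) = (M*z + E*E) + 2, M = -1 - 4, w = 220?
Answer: 388080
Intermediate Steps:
M = -5
d(z, E) = 2 + E² - 5*z (d(z, E) = (-5*z + E*E) + 2 = (-5*z + E²) + 2 = (E² - 5*z) + 2 = 2 + E² - 5*z)
x = 1764 (x = ((2 + (6 + 5*0)² - 5*(-5))*4)*7 = ((2 + (6 + 0)² + 25)*4)*7 = ((2 + 6² + 25)*4)*7 = ((2 + 36 + 25)*4)*7 = (63*4)*7 = 252*7 = 1764)
x*w = 1764*220 = 388080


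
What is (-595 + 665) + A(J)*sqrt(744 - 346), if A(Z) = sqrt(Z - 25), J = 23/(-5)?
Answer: 70 + 2*I*sqrt(73630)/5 ≈ 70.0 + 108.54*I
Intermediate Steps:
J = -23/5 (J = 23*(-1/5) = -23/5 ≈ -4.6000)
A(Z) = sqrt(-25 + Z)
(-595 + 665) + A(J)*sqrt(744 - 346) = (-595 + 665) + sqrt(-25 - 23/5)*sqrt(744 - 346) = 70 + sqrt(-148/5)*sqrt(398) = 70 + (2*I*sqrt(185)/5)*sqrt(398) = 70 + 2*I*sqrt(73630)/5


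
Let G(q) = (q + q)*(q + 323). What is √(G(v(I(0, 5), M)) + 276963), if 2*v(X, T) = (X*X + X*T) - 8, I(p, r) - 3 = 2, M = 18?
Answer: √1268994/2 ≈ 563.25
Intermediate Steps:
I(p, r) = 5 (I(p, r) = 3 + 2 = 5)
v(X, T) = -4 + X²/2 + T*X/2 (v(X, T) = ((X*X + X*T) - 8)/2 = ((X² + T*X) - 8)/2 = (-8 + X² + T*X)/2 = -4 + X²/2 + T*X/2)
G(q) = 2*q*(323 + q) (G(q) = (2*q)*(323 + q) = 2*q*(323 + q))
√(G(v(I(0, 5), M)) + 276963) = √(2*(-4 + (½)*5² + (½)*18*5)*(323 + (-4 + (½)*5² + (½)*18*5)) + 276963) = √(2*(-4 + (½)*25 + 45)*(323 + (-4 + (½)*25 + 45)) + 276963) = √(2*(-4 + 25/2 + 45)*(323 + (-4 + 25/2 + 45)) + 276963) = √(2*(107/2)*(323 + 107/2) + 276963) = √(2*(107/2)*(753/2) + 276963) = √(80571/2 + 276963) = √(634497/2) = √1268994/2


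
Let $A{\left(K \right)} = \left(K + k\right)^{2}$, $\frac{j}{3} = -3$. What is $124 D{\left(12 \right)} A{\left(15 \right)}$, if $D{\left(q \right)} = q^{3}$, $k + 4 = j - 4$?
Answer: $857088$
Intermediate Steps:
$j = -9$ ($j = 3 \left(-3\right) = -9$)
$k = -17$ ($k = -4 - 13 = -17$)
$A{\left(K \right)} = \left(-17 + K\right)^{2}$ ($A{\left(K \right)} = \left(K - 17\right)^{2} = \left(-17 + K\right)^{2}$)
$124 D{\left(12 \right)} A{\left(15 \right)} = 124 \cdot 12^{3} \left(-17 + 15\right)^{2} = 124 \cdot 1728 \left(-2\right)^{2} = 214272 \cdot 4 = 857088$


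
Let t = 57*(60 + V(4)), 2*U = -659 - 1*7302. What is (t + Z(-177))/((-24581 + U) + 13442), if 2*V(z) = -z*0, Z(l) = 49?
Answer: -6938/30239 ≈ -0.22944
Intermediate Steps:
U = -7961/2 (U = (-659 - 1*7302)/2 = (-659 - 7302)/2 = (½)*(-7961) = -7961/2 ≈ -3980.5)
V(z) = 0 (V(z) = (-z*0)/2 = (½)*0 = 0)
t = 3420 (t = 57*(60 + 0) = 57*60 = 3420)
(t + Z(-177))/((-24581 + U) + 13442) = (3420 + 49)/((-24581 - 7961/2) + 13442) = 3469/(-57123/2 + 13442) = 3469/(-30239/2) = 3469*(-2/30239) = -6938/30239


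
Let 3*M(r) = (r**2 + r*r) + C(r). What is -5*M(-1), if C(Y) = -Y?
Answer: -5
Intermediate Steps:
M(r) = -r/3 + 2*r**2/3 (M(r) = ((r**2 + r*r) - r)/3 = ((r**2 + r**2) - r)/3 = (2*r**2 - r)/3 = (-r + 2*r**2)/3 = -r/3 + 2*r**2/3)
-5*M(-1) = -5*(-1)*(-1 + 2*(-1))/3 = -5*(-1)*(-1 - 2)/3 = -5*(-1)*(-3)/3 = -5*1 = -5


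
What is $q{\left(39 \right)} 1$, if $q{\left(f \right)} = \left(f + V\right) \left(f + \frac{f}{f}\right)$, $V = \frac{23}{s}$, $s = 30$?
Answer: $\frac{4772}{3} \approx 1590.7$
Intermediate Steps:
$V = \frac{23}{30} \approx 0.76667$
$q{\left(f \right)} = \left(1 + f\right) \left(\frac{23}{30} + f\right)$ ($q{\left(f \right)} = \left(f + \frac{23}{30}\right) \left(f + \frac{f}{f}\right) = \left(\frac{23}{30} + f\right) \left(f + 1\right) = \left(\frac{23}{30} + f\right) \left(1 + f\right) = \left(1 + f\right) \left(\frac{23}{30} + f\right)$)
$q{\left(39 \right)} 1 = \left(\frac{23}{30} + 39^{2} + \frac{53}{30} \cdot 39\right) 1 = \left(\frac{23}{30} + 1521 + \frac{689}{10}\right) 1 = \frac{4772}{3} \cdot 1 = \frac{4772}{3}$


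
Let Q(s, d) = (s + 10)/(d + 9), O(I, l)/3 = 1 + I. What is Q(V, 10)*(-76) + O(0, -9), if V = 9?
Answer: -73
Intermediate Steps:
O(I, l) = 3 + 3*I (O(I, l) = 3*(1 + I) = 3 + 3*I)
Q(s, d) = (10 + s)/(9 + d)
Q(V, 10)*(-76) + O(0, -9) = ((10 + 9)/(9 + 10))*(-76) + (3 + 3*0) = (19/19)*(-76) + (3 + 0) = ((1/19)*19)*(-76) + 3 = 1*(-76) + 3 = -76 + 3 = -73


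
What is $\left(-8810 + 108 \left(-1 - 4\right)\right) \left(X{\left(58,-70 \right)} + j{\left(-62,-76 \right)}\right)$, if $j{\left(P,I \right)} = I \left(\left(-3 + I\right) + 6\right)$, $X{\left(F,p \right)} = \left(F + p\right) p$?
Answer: $-59727800$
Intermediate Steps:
$X{\left(F,p \right)} = p \left(F + p\right)$
$j{\left(P,I \right)} = I \left(3 + I\right)$
$\left(-8810 + 108 \left(-1 - 4\right)\right) \left(X{\left(58,-70 \right)} + j{\left(-62,-76 \right)}\right) = \left(-8810 + 108 \left(-1 - 4\right)\right) \left(- 70 \left(58 - 70\right) - 76 \left(3 - 76\right)\right) = \left(-8810 + 108 \left(-1 - 4\right)\right) \left(\left(-70\right) \left(-12\right) - -5548\right) = \left(-8810 + 108 \left(-5\right)\right) \left(840 + 5548\right) = \left(-8810 - 540\right) 6388 = \left(-9350\right) 6388 = -59727800$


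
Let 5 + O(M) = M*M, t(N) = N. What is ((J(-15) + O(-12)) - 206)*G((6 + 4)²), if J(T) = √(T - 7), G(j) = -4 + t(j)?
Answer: -6432 + 96*I*√22 ≈ -6432.0 + 450.28*I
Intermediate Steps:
G(j) = -4 + j
O(M) = -5 + M² (O(M) = -5 + M*M = -5 + M²)
J(T) = √(-7 + T)
((J(-15) + O(-12)) - 206)*G((6 + 4)²) = ((√(-7 - 15) + (-5 + (-12)²)) - 206)*(-4 + (6 + 4)²) = ((√(-22) + (-5 + 144)) - 206)*(-4 + 10²) = ((I*√22 + 139) - 206)*(-4 + 100) = ((139 + I*√22) - 206)*96 = (-67 + I*√22)*96 = -6432 + 96*I*√22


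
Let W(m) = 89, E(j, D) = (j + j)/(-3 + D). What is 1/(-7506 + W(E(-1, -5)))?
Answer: -1/7417 ≈ -0.00013483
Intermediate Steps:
E(j, D) = 2*j/(-3 + D) (E(j, D) = (2*j)/(-3 + D) = 2*j/(-3 + D))
1/(-7506 + W(E(-1, -5))) = 1/(-7506 + 89) = 1/(-7417) = -1/7417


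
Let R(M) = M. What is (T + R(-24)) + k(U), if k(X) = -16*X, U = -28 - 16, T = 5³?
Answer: 805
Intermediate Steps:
T = 125
U = -44
(T + R(-24)) + k(U) = (125 - 24) - 16*(-44) = 101 + 704 = 805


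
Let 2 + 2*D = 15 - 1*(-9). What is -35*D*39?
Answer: -15015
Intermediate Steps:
D = 11 (D = -1 + (15 - 1*(-9))/2 = -1 + (15 + 9)/2 = -1 + (½)*24 = -1 + 12 = 11)
-35*D*39 = -35*11*39 = -385*39 = -15015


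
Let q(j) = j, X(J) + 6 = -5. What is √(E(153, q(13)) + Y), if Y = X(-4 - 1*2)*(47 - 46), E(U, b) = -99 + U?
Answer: √43 ≈ 6.5574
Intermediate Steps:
X(J) = -11 (X(J) = -6 - 5 = -11)
Y = -11 (Y = -11*(47 - 46) = -11*1 = -11)
√(E(153, q(13)) + Y) = √((-99 + 153) - 11) = √(54 - 11) = √43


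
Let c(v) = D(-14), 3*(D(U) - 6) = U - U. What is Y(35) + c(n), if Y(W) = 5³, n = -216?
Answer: 131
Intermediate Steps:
D(U) = 6 (D(U) = 6 + (U - U)/3 = 6 + (⅓)*0 = 6 + 0 = 6)
c(v) = 6
Y(W) = 125
Y(35) + c(n) = 125 + 6 = 131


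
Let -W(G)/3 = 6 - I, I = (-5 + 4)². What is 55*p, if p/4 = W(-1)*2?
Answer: -6600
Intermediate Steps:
I = 1 (I = (-1)² = 1)
W(G) = -15 (W(G) = -3*(6 - 1*1) = -3*(6 - 1) = -3*5 = -15)
p = -120 (p = 4*(-15*2) = 4*(-30) = -120)
55*p = 55*(-120) = -6600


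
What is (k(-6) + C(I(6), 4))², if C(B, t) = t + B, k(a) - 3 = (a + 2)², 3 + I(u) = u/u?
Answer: 441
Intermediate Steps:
I(u) = -2 (I(u) = -3 + u/u = -3 + 1 = -2)
k(a) = 3 + (2 + a)² (k(a) = 3 + (a + 2)² = 3 + (2 + a)²)
C(B, t) = B + t
(k(-6) + C(I(6), 4))² = ((3 + (2 - 6)²) + (-2 + 4))² = ((3 + (-4)²) + 2)² = ((3 + 16) + 2)² = (19 + 2)² = 21² = 441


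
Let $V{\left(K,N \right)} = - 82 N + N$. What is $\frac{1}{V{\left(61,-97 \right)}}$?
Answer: $\frac{1}{7857} \approx 0.00012728$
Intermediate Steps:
$V{\left(K,N \right)} = - 81 N$
$\frac{1}{V{\left(61,-97 \right)}} = \frac{1}{\left(-81\right) \left(-97\right)} = \frac{1}{7857}$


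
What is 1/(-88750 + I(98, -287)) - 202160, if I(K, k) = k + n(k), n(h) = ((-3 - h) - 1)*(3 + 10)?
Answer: -17255973281/85358 ≈ -2.0216e+5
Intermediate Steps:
n(h) = -52 - 13*h (n(h) = (-4 - h)*13 = -52 - 13*h)
I(K, k) = -52 - 12*k (I(K, k) = k + (-52 - 13*k) = -52 - 12*k)
1/(-88750 + I(98, -287)) - 202160 = 1/(-88750 + (-52 - 12*(-287))) - 202160 = 1/(-88750 + (-52 + 3444)) - 202160 = 1/(-88750 + 3392) - 202160 = 1/(-85358) - 202160 = -1/85358 - 202160 = -17255973281/85358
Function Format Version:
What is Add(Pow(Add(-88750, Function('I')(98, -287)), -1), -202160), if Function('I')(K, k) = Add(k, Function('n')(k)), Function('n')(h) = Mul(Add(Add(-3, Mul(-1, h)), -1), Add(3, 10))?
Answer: Rational(-17255973281, 85358) ≈ -2.0216e+5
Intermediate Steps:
Function('n')(h) = Add(-52, Mul(-13, h)) (Function('n')(h) = Mul(Add(-4, Mul(-1, h)), 13) = Add(-52, Mul(-13, h)))
Function('I')(K, k) = Add(-52, Mul(-12, k)) (Function('I')(K, k) = Add(k, Add(-52, Mul(-13, k))) = Add(-52, Mul(-12, k)))
Add(Pow(Add(-88750, Function('I')(98, -287)), -1), -202160) = Add(Pow(Add(-88750, Add(-52, Mul(-12, -287))), -1), -202160) = Add(Pow(Add(-88750, Add(-52, 3444)), -1), -202160) = Add(Pow(Add(-88750, 3392), -1), -202160) = Add(Pow(-85358, -1), -202160) = Add(Rational(-1, 85358), -202160) = Rational(-17255973281, 85358)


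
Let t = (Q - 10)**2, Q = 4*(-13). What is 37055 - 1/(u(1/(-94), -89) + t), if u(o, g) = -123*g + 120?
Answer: 552527104/14911 ≈ 37055.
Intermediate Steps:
Q = -52
u(o, g) = 120 - 123*g
t = 3844 (t = (-52 - 10)**2 = (-62)**2 = 3844)
37055 - 1/(u(1/(-94), -89) + t) = 37055 - 1/((120 - 123*(-89)) + 3844) = 37055 - 1/((120 + 10947) + 3844) = 37055 - 1/(11067 + 3844) = 37055 - 1/14911 = 552527104/14911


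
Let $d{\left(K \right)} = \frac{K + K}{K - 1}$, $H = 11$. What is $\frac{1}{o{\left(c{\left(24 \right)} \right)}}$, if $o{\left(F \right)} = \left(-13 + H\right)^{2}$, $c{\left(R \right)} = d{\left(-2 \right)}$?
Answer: $\frac{1}{4} \approx 0.25$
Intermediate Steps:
$d{\left(K \right)} = \frac{2 K}{-1 + K}$
$c{\left(R \right)} = \frac{4}{3}$ ($c{\left(R \right)} = 2 \left(-2\right) \frac{1}{-1 - 2} = 2 \left(-2\right) \frac{1}{-3} = 2 \left(-2\right) \left(- \frac{1}{3}\right) = \frac{4}{3}$)
$o{\left(F \right)} = 4$ ($o{\left(F \right)} = \left(-13 + 11\right)^{2} = \left(-2\right)^{2} = 4$)
$\frac{1}{o{\left(c{\left(24 \right)} \right)}} = \frac{1}{4}$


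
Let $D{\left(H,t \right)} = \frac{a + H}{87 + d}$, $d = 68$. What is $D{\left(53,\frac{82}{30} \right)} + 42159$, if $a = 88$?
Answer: $\frac{6534786}{155} \approx 42160.0$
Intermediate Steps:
$D{\left(H,t \right)} = \frac{88}{155} + \frac{H}{155}$ ($D{\left(H,t \right)} = \frac{88 + H}{87 + 68} = \frac{88 + H}{155} = \left(88 + H\right) \frac{1}{155} = \frac{88}{155} + \frac{H}{155}$)
$D{\left(53,\frac{82}{30} \right)} + 42159 = \left(\frac{88}{155} + \frac{1}{155} \cdot 53\right) + 42159 = \left(\frac{88}{155} + \frac{53}{155}\right) + 42159 = \frac{141}{155} + 42159 = \frac{6534786}{155}$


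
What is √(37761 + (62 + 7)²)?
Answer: √42522 ≈ 206.21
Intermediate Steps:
√(37761 + (62 + 7)²) = √(37761 + 69²) = √(37761 + 4761) = √42522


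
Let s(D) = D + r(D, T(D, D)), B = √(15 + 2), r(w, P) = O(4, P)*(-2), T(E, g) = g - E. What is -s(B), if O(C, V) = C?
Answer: 8 - √17 ≈ 3.8769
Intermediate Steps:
r(w, P) = -8 (r(w, P) = 4*(-2) = -8)
B = √17 ≈ 4.1231
s(D) = -8 + D (s(D) = D - 8 = -8 + D)
-s(B) = -(-8 + √17) = 8 - √17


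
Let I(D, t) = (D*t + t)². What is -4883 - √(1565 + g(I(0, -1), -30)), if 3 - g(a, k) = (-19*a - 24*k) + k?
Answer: -4883 - √897 ≈ -4913.0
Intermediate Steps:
I(D, t) = (t + D*t)²
g(a, k) = 3 + 19*a + 23*k (g(a, k) = 3 - ((-19*a - 24*k) + k) = 3 - ((-24*k - 19*a) + k) = 3 - (-23*k - 19*a) = 3 + (19*a + 23*k) = 3 + 19*a + 23*k)
-4883 - √(1565 + g(I(0, -1), -30)) = -4883 - √(1565 + (3 + 19*((-1)²*(1 + 0)²) + 23*(-30))) = -4883 - √(1565 + (3 + 19*(1*1²) - 690)) = -4883 - √(1565 + (3 + 19*(1*1) - 690)) = -4883 - √(1565 + (3 + 19*1 - 690)) = -4883 - √(1565 + (3 + 19 - 690)) = -4883 - √(1565 - 668) = -4883 - √897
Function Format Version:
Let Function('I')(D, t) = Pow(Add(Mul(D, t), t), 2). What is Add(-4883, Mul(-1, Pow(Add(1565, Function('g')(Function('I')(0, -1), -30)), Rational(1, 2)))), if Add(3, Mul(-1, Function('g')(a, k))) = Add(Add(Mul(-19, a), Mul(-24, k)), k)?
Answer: Add(-4883, Mul(-1, Pow(897, Rational(1, 2)))) ≈ -4913.0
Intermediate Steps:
Function('I')(D, t) = Pow(Add(t, Mul(D, t)), 2)
Function('g')(a, k) = Add(3, Mul(19, a), Mul(23, k)) (Function('g')(a, k) = Add(3, Mul(-1, Add(Add(Mul(-19, a), Mul(-24, k)), k))) = Add(3, Mul(-1, Add(Add(Mul(-24, k), Mul(-19, a)), k))) = Add(3, Mul(-1, Add(Mul(-23, k), Mul(-19, a)))) = Add(3, Add(Mul(19, a), Mul(23, k))) = Add(3, Mul(19, a), Mul(23, k)))
Add(-4883, Mul(-1, Pow(Add(1565, Function('g')(Function('I')(0, -1), -30)), Rational(1, 2)))) = Add(-4883, Mul(-1, Pow(Add(1565, Add(3, Mul(19, Mul(Pow(-1, 2), Pow(Add(1, 0), 2))), Mul(23, -30))), Rational(1, 2)))) = Add(-4883, Mul(-1, Pow(Add(1565, Add(3, Mul(19, Mul(1, Pow(1, 2))), -690)), Rational(1, 2)))) = Add(-4883, Mul(-1, Pow(Add(1565, Add(3, Mul(19, Mul(1, 1)), -690)), Rational(1, 2)))) = Add(-4883, Mul(-1, Pow(Add(1565, Add(3, Mul(19, 1), -690)), Rational(1, 2)))) = Add(-4883, Mul(-1, Pow(Add(1565, Add(3, 19, -690)), Rational(1, 2)))) = Add(-4883, Mul(-1, Pow(Add(1565, -668), Rational(1, 2)))) = Add(-4883, Mul(-1, Pow(897, Rational(1, 2))))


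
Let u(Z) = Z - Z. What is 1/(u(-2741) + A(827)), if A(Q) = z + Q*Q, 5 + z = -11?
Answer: 1/683913 ≈ 1.4622e-6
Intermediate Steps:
z = -16 (z = -5 - 11 = -16)
u(Z) = 0
A(Q) = -16 + Q**2 (A(Q) = -16 + Q*Q = -16 + Q**2)
1/(u(-2741) + A(827)) = 1/(0 + (-16 + 827**2)) = 1/(0 + (-16 + 683929)) = 1/(0 + 683913) = 1/683913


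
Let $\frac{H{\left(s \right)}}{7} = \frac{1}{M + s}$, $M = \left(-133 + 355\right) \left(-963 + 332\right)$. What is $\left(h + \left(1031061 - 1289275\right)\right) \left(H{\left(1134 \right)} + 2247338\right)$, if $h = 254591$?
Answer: $- \frac{1131329285270791}{138948} \approx -8.1421 \cdot 10^{9}$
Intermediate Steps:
$M = -140082$ ($M = 222 \left(-631\right) = -140082$)
$H{\left(s \right)} = \frac{7}{-140082 + s}$
$\left(h + \left(1031061 - 1289275\right)\right) \left(H{\left(1134 \right)} + 2247338\right) = \left(254591 + \left(1031061 - 1289275\right)\right) \left(\frac{7}{-140082 + 1134} + 2247338\right) = \left(254591 + \left(1031061 - 1289275\right)\right) \left(\frac{7}{-138948} + 2247338\right) = \left(254591 - 258214\right) \left(7 \left(- \frac{1}{138948}\right) + 2247338\right) = - 3623 \left(- \frac{7}{138948} + 2247338\right) = \left(-3623\right) \frac{312263120417}{138948} = - \frac{1131329285270791}{138948}$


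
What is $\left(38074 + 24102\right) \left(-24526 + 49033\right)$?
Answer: $1523747232$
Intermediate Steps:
$\left(38074 + 24102\right) \left(-24526 + 49033\right) = 62176 \cdot 24507 = 1523747232$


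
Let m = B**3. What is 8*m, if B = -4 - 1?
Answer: -1000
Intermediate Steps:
B = -5
m = -125 (m = (-5)**3 = -125)
8*m = 8*(-125) = -1000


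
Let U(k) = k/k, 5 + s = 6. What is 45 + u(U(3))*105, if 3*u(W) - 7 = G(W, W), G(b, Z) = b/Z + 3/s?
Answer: 430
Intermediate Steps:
s = 1 (s = -5 + 6 = 1)
U(k) = 1
G(b, Z) = 3 + b/Z (G(b, Z) = b/Z + 3/1 = b/Z + 3*1 = b/Z + 3 = 3 + b/Z)
u(W) = 11/3 (u(W) = 7/3 + (3 + W/W)/3 = 7/3 + (3 + 1)/3 = 7/3 + (⅓)*4 = 7/3 + 4/3 = 11/3)
45 + u(U(3))*105 = 45 + (11/3)*105 = 45 + 385 = 430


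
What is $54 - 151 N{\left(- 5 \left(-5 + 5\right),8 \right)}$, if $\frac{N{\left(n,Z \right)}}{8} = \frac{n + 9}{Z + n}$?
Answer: $-1305$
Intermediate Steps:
$N{\left(n,Z \right)} = \frac{8 \left(9 + n\right)}{Z + n}$ ($N{\left(n,Z \right)} = 8 \frac{n + 9}{Z + n} = 8 \frac{9 + n}{Z + n} = \frac{8 \left(9 + n\right)}{Z + n}$)
$54 - 151 N{\left(- 5 \left(-5 + 5\right),8 \right)} = 54 - 151 \frac{8 \left(9 - 5 \left(-5 + 5\right)\right)}{8 - 5 \left(-5 + 5\right)} = 54 - 151 \frac{8 \left(9 - 0\right)}{8 - 0} = 54 - 151 \frac{8 \left(9 + 0\right)}{8 + 0} = 54 - 151 \cdot 8 \cdot \frac{1}{8} \cdot 9 = 54 - 1359 = -1305$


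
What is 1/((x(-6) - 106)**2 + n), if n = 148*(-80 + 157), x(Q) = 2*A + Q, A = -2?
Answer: 1/24852 ≈ 4.0238e-5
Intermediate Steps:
x(Q) = -4 + Q (x(Q) = 2*(-2) + Q = -4 + Q)
n = 11396 (n = 148*77 = 11396)
1/((x(-6) - 106)**2 + n) = 1/(((-4 - 6) - 106)**2 + 11396) = 1/((-10 - 106)**2 + 11396) = 1/((-116)**2 + 11396) = 1/(13456 + 11396) = 1/24852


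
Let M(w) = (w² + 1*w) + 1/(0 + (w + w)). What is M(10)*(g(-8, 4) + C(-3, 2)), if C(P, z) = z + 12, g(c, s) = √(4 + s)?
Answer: 15407/10 + 2201*√2/10 ≈ 1852.0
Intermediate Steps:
C(P, z) = 12 + z
M(w) = w + w² + 1/(2*w) (M(w) = (w² + w) + 1/(0 + 2*w) = (w + w²) + 1/(2*w) = w + w² + 1/(2*w))
M(10)*(g(-8, 4) + C(-3, 2)) = (10 + 10² + (½)/10)*(√(4 + 4) + (12 + 2)) = (10 + 100 + (½)*(⅒))*(√8 + 14) = (10 + 100 + 1/20)*(2*√2 + 14) = 2201*(14 + 2*√2)/20 = 15407/10 + 2201*√2/10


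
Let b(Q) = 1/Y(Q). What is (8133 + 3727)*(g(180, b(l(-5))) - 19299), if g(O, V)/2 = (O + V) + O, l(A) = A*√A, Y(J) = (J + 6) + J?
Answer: -14763227190/67 + 29650*I*√5/67 ≈ -2.2035e+8 + 989.54*I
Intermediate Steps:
Y(J) = 6 + 2*J (Y(J) = (6 + J) + J = 6 + 2*J)
l(A) = A^(3/2)
b(Q) = 1/(6 + 2*Q)
g(O, V) = 2*V + 4*O (g(O, V) = 2*((O + V) + O) = 2*(V + 2*O) = 2*V + 4*O)
(8133 + 3727)*(g(180, b(l(-5))) - 19299) = (8133 + 3727)*((2*(1/(2*(3 + (-5)^(3/2)))) + 4*180) - 19299) = 11860*((2*(1/(2*(3 - 5*I*√5))) + 720) - 19299) = 11860*((1/(3 - 5*I*√5) + 720) - 19299) = 11860*((720 + 1/(3 - 5*I*√5)) - 19299) = 11860*(-18579 + 1/(3 - 5*I*√5)) = -220346940 + 11860/(3 - 5*I*√5)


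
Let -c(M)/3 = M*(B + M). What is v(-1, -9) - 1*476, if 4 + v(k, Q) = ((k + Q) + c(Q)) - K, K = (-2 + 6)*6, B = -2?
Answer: -811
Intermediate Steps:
c(M) = -3*M*(-2 + M)
K = 24 (K = 4*6 = 24)
v(k, Q) = -28 + Q + k + 3*Q*(2 - Q) (v(k, Q) = -4 + (((k + Q) + 3*Q*(2 - Q)) - 1*24) = -4 + (((Q + k) + 3*Q*(2 - Q)) - 24) = -4 + ((Q + k + 3*Q*(2 - Q)) - 24) = -4 + (-24 + Q + k + 3*Q*(2 - Q)) = -28 + Q + k + 3*Q*(2 - Q))
v(-1, -9) - 1*476 = (-28 - 9 - 1 - 3*(-9)*(-2 - 9)) - 1*476 = (-28 - 9 - 1 - 3*(-9)*(-11)) - 476 = (-28 - 9 - 1 - 297) - 476 = -335 - 476 = -811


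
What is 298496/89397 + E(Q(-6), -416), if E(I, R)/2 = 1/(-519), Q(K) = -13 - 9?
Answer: 4689110/1405971 ≈ 3.3351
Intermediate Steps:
Q(K) = -22
E(I, R) = -2/519 (E(I, R) = 2/(-519) = 2*(-1/519) = -2/519)
298496/89397 + E(Q(-6), -416) = 298496/89397 - 2/519 = 298496*(1/89397) - 2/519 = 27136/8127 - 2/519 = 4689110/1405971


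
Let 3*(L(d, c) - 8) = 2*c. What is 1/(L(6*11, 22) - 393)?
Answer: -3/1111 ≈ -0.0027003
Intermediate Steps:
L(d, c) = 8 + 2*c/3 (L(d, c) = 8 + (2*c)/3 = 8 + 2*c/3)
1/(L(6*11, 22) - 393) = 1/((8 + (⅔)*22) - 393) = 1/((8 + 44/3) - 393) = 1/(68/3 - 393) = 1/(-1111/3) = -3/1111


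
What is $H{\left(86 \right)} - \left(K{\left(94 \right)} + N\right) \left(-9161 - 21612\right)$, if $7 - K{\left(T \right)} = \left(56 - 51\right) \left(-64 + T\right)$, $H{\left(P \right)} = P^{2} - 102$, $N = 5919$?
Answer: $177752142$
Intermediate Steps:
$H{\left(P \right)} = -102 + P^{2}$ ($H{\left(P \right)} = P^{2} - 102 = -102 + P^{2}$)
$K{\left(T \right)} = 327 - 5 T$ ($K{\left(T \right)} = 7 - \left(56 - 51\right) \left(-64 + T\right) = 7 - 5 \left(-64 + T\right) = 7 - \left(-320 + 5 T\right) = 327 - 5 T$)
$H{\left(86 \right)} - \left(K{\left(94 \right)} + N\right) \left(-9161 - 21612\right) = \left(-102 + 86^{2}\right) - \left(\left(327 - 470\right) + 5919\right) \left(-9161 - 21612\right) = \left(-102 + 7396\right) - \left(\left(327 - 470\right) + 5919\right) \left(-30773\right) = 7294 - \left(-143 + 5919\right) \left(-30773\right) = 7294 - 5776 \left(-30773\right) = 7294 - -177744848 = 7294 + 177744848 = 177752142$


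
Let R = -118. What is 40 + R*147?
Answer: -17306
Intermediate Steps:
40 + R*147 = 40 - 118*147 = 40 - 17346 = -17306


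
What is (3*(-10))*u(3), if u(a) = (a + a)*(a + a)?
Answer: -1080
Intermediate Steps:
u(a) = 4*a² (u(a) = (2*a)*(2*a) = 4*a²)
(3*(-10))*u(3) = (3*(-10))*(4*3²) = -120*9 = -30*36 = -1080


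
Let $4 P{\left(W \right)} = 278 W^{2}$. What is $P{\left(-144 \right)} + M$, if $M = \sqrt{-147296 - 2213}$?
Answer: $1441152 + i \sqrt{149509} \approx 1.4412 \cdot 10^{6} + 386.66 i$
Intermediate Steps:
$P{\left(W \right)} = \frac{139 W^{2}}{2}$ ($P{\left(W \right)} = \frac{278 W^{2}}{4} = \frac{139 W^{2}}{2}$)
$M = i \sqrt{149509}$ ($M = \sqrt{-149509} = i \sqrt{149509} \approx 386.66 i$)
$P{\left(-144 \right)} + M = \frac{139 \left(-144\right)^{2}}{2} + i \sqrt{149509} = \frac{139}{2} \cdot 20736 + i \sqrt{149509} = 1441152 + i \sqrt{149509}$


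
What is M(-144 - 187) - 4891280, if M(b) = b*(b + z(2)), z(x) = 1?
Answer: -4782050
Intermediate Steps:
M(b) = b*(1 + b) (M(b) = b*(b + 1) = b*(1 + b))
M(-144 - 187) - 4891280 = (-144 - 187)*(1 + (-144 - 187)) - 4891280 = -331*(1 - 331) - 4891280 = -331*(-330) - 4891280 = 109230 - 4891280 = -4782050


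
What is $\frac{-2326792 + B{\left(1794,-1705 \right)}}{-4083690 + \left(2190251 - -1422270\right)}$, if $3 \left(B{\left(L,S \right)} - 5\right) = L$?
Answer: $\frac{2326189}{471169} \approx 4.9371$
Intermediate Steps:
$B{\left(L,S \right)} = 5 + \frac{L}{3}$
$\frac{-2326792 + B{\left(1794,-1705 \right)}}{-4083690 + \left(2190251 - -1422270\right)} = \frac{-2326792 + \left(5 + \frac{1}{3} \cdot 1794\right)}{-4083690 + \left(2190251 - -1422270\right)} = \frac{-2326792 + \left(5 + 598\right)}{-4083690 + \left(2190251 + 1422270\right)} = \frac{-2326792 + 603}{-4083690 + 3612521} = - \frac{2326189}{-471169} = \left(-2326189\right) \left(- \frac{1}{471169}\right) = \frac{2326189}{471169}$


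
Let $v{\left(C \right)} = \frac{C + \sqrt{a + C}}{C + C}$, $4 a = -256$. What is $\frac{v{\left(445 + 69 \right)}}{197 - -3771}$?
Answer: $\frac{1}{7936} + \frac{15 \sqrt{2}}{4079104} \approx 0.00013121$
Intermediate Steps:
$a = -64$ ($a = \frac{1}{4} \left(-256\right) = -64$)
$v{\left(C \right)} = \frac{C + \sqrt{-64 + C}}{2 C}$ ($v{\left(C \right)} = \frac{C + \sqrt{-64 + C}}{C + C} = \frac{C + \sqrt{-64 + C}}{2 C}$)
$\frac{v{\left(445 + 69 \right)}}{197 - -3771} = \frac{\frac{1}{2} \frac{1}{445 + 69} \left(\left(445 + 69\right) + \sqrt{-64 + \left(445 + 69\right)}\right)}{197 - -3771} = \frac{\frac{1}{2} \cdot \frac{1}{514} \left(514 + \sqrt{-64 + 514}\right)}{197 + 3771} = \frac{\frac{1}{2} \cdot \frac{1}{514} \left(514 + \sqrt{450}\right)}{3968} = \frac{1}{2} \cdot \frac{1}{514} \left(514 + 15 \sqrt{2}\right) \frac{1}{3968} = \left(\frac{1}{2} + \frac{15 \sqrt{2}}{1028}\right) \frac{1}{3968} = \frac{1}{7936} + \frac{15 \sqrt{2}}{4079104}$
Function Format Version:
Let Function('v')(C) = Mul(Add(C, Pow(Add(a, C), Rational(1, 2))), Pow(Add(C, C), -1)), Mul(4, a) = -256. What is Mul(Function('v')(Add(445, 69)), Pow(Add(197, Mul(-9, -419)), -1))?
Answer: Add(Rational(1, 7936), Mul(Rational(15, 4079104), Pow(2, Rational(1, 2)))) ≈ 0.00013121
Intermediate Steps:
a = -64 (a = Mul(Rational(1, 4), -256) = -64)
Function('v')(C) = Mul(Rational(1, 2), Pow(C, -1), Add(C, Pow(Add(-64, C), Rational(1, 2)))) (Function('v')(C) = Mul(Add(C, Pow(Add(-64, C), Rational(1, 2))), Pow(Add(C, C), -1)) = Mul(Add(C, Pow(Add(-64, C), Rational(1, 2))), Pow(Mul(2, C), -1)) = Mul(Add(C, Pow(Add(-64, C), Rational(1, 2))), Mul(Rational(1, 2), Pow(C, -1))) = Mul(Rational(1, 2), Pow(C, -1), Add(C, Pow(Add(-64, C), Rational(1, 2)))))
Mul(Function('v')(Add(445, 69)), Pow(Add(197, Mul(-9, -419)), -1)) = Mul(Mul(Rational(1, 2), Pow(Add(445, 69), -1), Add(Add(445, 69), Pow(Add(-64, Add(445, 69)), Rational(1, 2)))), Pow(Add(197, Mul(-9, -419)), -1)) = Mul(Mul(Rational(1, 2), Pow(514, -1), Add(514, Pow(Add(-64, 514), Rational(1, 2)))), Pow(Add(197, 3771), -1)) = Mul(Mul(Rational(1, 2), Rational(1, 514), Add(514, Pow(450, Rational(1, 2)))), Pow(3968, -1)) = Mul(Mul(Rational(1, 2), Rational(1, 514), Add(514, Mul(15, Pow(2, Rational(1, 2))))), Rational(1, 3968)) = Mul(Add(Rational(1, 2), Mul(Rational(15, 1028), Pow(2, Rational(1, 2)))), Rational(1, 3968)) = Add(Rational(1, 7936), Mul(Rational(15, 4079104), Pow(2, Rational(1, 2))))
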